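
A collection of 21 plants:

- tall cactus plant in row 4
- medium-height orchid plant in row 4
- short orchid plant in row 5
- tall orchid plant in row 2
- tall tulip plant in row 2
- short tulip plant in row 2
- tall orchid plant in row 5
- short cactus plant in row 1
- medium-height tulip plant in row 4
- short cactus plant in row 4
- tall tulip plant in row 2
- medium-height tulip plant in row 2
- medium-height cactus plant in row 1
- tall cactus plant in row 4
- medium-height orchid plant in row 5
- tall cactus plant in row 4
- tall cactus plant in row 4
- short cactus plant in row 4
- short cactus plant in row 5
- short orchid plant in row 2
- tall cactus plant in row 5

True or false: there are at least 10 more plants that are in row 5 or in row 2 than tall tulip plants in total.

|plants in row 5 or in row 2| = 11.
|tall tulip plants| = 2.
The claim requires 11 − 2 = 9 ≥ 10, which does not hold.

False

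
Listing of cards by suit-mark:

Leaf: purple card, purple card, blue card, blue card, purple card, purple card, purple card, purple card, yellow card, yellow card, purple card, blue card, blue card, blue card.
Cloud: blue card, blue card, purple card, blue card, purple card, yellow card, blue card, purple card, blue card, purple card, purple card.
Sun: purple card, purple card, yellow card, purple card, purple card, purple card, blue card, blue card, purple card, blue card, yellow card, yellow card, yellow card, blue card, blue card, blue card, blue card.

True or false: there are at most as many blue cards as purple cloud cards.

|blue cards| = 17.
|purple cloud cards| = 5.
The claim requires 17 ≤ 5, which does not hold.

False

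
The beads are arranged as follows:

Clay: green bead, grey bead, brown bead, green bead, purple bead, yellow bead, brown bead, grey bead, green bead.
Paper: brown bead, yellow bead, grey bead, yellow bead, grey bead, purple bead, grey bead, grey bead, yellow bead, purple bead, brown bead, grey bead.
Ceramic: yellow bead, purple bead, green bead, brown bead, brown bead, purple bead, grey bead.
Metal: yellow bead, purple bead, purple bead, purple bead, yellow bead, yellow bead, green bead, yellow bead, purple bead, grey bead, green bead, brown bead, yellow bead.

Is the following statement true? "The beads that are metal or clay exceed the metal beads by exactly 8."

False

There are 22 beads that are metal or clay.
There are 13 metal beads.
The claim requires 22 − 13 (= 9) to equal 8, which does not hold.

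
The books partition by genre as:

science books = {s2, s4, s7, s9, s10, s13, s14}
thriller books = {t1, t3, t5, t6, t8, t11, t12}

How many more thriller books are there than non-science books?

thriller books: 7.
non-science books: 7.
7 − 7 = 0.

0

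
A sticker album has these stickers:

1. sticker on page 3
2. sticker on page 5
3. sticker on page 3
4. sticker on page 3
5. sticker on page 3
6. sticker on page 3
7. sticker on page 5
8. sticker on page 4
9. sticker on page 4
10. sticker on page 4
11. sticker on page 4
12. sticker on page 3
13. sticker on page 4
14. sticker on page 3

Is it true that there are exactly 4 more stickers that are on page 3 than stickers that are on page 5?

stickers on page 3: 7.
stickers on page 5: 2.
The claim requires 7 − 2 (= 5) to equal 4, which does not hold.

False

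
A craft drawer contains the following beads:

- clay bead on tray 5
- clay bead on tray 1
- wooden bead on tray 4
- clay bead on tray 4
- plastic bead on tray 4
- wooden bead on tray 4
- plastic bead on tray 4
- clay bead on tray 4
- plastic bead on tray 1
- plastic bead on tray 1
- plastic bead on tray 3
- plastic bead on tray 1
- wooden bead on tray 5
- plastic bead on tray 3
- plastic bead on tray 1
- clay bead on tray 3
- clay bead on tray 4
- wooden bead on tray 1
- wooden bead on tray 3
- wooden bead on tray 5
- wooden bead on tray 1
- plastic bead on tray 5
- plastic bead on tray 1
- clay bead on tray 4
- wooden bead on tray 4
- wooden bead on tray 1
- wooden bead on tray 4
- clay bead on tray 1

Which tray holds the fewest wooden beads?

Counts by tray (restricted to wooden beads): tray 4→4, tray 1→3, tray 5→2, tray 3→1.
The minimum is 1, held uniquely by tray 3.

tray 3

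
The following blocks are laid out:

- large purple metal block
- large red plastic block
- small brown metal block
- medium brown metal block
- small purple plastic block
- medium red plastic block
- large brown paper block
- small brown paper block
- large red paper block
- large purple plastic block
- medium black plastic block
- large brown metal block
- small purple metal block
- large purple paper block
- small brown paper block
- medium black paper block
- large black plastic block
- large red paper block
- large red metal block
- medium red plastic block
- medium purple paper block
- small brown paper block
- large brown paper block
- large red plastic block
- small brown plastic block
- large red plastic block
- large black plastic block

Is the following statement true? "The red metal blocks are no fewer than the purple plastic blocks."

red metal blocks: 1.
purple plastic blocks: 2.
The claim requires 1 ≥ 2, which does not hold.

False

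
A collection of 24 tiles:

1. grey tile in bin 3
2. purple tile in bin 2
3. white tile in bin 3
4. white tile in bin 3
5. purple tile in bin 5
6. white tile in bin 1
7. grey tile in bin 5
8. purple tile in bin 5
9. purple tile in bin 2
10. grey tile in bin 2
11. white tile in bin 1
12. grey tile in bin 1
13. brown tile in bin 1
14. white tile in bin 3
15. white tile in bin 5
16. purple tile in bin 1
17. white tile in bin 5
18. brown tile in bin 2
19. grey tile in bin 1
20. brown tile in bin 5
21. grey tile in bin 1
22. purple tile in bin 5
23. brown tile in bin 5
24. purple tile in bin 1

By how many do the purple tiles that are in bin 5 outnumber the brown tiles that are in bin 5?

purple tiles in bin 5: 3.
brown tiles in bin 5: 2.
3 − 2 = 1.

1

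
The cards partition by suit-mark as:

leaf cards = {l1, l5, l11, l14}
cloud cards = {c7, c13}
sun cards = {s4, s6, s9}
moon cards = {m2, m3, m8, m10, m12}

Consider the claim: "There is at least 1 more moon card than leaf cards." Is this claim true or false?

True

moon cards: 5.
leaf cards: 4.
The claim requires 5 − 4 = 1 ≥ 1, which holds.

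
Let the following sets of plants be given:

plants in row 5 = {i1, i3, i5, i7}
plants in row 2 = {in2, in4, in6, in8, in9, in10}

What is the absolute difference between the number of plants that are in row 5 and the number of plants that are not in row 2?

0

plants in row 5: 4. plants that are not in row 2: 4.
|4 − 4| = 4 − 4 = 0.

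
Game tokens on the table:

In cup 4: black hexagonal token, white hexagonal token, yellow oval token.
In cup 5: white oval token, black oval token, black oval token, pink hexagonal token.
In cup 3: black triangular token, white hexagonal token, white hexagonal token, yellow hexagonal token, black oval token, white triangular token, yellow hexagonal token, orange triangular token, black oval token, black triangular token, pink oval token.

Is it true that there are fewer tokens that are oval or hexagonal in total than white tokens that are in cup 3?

False

tokens that are oval or hexagonal: 14.
white tokens in cup 3: 3.
The claim requires 14 < 3, which does not hold.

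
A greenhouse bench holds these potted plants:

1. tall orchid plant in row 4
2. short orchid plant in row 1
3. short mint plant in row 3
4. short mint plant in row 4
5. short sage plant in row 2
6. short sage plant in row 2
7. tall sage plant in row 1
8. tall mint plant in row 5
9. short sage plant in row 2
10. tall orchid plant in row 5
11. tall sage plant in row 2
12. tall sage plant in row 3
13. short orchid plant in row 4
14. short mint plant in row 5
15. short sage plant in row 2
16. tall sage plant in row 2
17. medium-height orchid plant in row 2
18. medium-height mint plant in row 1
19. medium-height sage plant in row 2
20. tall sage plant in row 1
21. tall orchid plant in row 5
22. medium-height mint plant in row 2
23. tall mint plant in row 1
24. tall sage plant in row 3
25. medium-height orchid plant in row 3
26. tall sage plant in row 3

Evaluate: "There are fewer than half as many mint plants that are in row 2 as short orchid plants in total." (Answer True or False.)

False

|mint plants in row 2| = 1.
|short orchid plants| = 2.
The claim requires 2 × 1 = 2 < 2, which does not hold.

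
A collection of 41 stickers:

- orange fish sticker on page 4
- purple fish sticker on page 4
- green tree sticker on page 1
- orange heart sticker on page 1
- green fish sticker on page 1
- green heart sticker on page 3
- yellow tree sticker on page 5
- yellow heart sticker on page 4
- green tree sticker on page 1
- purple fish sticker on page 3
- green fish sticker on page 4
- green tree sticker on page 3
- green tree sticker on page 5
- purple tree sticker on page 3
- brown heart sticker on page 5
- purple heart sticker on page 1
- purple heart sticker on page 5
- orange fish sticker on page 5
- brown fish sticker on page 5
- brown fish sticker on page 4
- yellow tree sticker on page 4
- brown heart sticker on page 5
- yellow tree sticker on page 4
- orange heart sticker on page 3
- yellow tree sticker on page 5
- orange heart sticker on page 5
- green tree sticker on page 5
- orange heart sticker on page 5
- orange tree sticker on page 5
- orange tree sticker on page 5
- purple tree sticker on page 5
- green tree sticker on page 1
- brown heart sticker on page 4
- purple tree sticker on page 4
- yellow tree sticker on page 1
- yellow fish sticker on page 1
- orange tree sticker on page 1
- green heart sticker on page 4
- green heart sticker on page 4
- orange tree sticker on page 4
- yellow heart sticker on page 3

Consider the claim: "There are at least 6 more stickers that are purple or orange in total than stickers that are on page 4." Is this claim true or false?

|stickers that are purple or orange| = 17.
|stickers on page 4| = 12.
The claim requires 17 − 12 = 5 ≥ 6, which does not hold.

False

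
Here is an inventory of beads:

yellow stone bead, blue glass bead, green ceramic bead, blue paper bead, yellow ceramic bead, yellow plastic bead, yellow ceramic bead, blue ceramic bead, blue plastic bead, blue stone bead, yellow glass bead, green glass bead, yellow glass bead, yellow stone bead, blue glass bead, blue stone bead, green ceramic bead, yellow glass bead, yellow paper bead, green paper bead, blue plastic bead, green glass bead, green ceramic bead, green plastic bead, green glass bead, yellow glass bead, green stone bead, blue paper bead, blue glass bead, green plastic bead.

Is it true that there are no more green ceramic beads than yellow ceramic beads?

False

|green ceramic beads| = 3.
|yellow ceramic beads| = 2.
The claim requires 3 ≤ 2, which does not hold.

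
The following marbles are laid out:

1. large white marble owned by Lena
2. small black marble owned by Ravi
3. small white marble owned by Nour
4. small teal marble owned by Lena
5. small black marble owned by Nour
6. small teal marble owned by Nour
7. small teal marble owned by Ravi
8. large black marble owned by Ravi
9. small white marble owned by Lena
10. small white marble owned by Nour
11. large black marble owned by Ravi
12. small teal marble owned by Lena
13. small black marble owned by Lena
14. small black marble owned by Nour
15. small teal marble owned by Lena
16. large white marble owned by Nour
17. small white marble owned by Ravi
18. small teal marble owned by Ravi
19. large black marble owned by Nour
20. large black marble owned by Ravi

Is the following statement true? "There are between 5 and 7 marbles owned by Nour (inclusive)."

marbles owned by Nour: 7.
The claim requires 5 ≤ 7 ≤ 7, which holds.

True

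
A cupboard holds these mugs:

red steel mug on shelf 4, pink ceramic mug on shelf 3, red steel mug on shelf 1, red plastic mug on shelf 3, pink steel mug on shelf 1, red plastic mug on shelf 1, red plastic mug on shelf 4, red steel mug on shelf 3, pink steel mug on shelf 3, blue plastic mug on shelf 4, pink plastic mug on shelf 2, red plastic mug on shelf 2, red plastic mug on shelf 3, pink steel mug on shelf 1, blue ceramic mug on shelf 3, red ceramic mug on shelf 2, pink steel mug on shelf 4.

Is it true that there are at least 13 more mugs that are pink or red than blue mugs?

True

There are 15 mugs that are pink or red.
There are 2 blue mugs.
The claim requires 15 − 2 = 13 ≥ 13, which holds.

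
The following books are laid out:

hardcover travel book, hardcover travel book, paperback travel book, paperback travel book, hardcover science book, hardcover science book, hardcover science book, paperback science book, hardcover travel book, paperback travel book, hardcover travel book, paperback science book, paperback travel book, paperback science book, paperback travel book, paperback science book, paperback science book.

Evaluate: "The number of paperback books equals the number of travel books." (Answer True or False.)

|paperback books| = 10.
|travel books| = 9.
The claim requires 10 = 9, which does not hold.

False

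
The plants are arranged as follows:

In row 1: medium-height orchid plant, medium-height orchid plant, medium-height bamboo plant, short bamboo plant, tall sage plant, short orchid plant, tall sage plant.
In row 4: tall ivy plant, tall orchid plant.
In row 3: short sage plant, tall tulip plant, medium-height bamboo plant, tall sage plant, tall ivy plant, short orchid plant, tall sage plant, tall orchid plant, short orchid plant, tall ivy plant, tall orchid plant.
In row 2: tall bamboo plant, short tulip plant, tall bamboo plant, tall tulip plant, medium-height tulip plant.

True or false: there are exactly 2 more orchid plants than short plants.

orchid plants: 8.
short plants: 6.
The claim requires 8 − 6 (= 2) to equal 2, which holds.

True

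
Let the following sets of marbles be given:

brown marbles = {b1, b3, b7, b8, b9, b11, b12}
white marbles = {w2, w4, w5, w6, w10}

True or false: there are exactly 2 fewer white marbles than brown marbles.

There are 5 white marbles.
There are 7 brown marbles.
The claim requires 7 − 5 (= 2) to equal 2, which holds.

True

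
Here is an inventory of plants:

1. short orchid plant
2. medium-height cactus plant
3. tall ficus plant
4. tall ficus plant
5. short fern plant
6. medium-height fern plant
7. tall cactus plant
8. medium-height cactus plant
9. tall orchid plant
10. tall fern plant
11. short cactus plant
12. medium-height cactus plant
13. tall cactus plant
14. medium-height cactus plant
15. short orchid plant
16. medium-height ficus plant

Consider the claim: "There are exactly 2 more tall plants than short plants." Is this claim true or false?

True

|tall plants| = 6.
|short plants| = 4.
The claim requires 6 − 4 (= 2) to equal 2, which holds.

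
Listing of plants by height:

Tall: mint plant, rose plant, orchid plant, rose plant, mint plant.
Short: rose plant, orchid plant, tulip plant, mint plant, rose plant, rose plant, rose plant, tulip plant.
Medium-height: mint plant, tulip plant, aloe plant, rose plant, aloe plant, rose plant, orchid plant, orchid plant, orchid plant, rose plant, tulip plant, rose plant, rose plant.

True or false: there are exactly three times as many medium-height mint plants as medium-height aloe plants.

False

medium-height mint plants: 1.
medium-height aloe plants: 2.
The claim requires 1 = 3 × 2 = 6, which does not hold.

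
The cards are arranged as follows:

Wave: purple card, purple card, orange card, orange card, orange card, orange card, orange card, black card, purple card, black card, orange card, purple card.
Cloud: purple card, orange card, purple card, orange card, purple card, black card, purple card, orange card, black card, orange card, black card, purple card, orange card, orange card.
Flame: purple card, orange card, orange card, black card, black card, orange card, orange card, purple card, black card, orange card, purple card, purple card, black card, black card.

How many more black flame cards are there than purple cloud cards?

0

black flame cards: 5.
purple cloud cards: 5.
5 − 5 = 0.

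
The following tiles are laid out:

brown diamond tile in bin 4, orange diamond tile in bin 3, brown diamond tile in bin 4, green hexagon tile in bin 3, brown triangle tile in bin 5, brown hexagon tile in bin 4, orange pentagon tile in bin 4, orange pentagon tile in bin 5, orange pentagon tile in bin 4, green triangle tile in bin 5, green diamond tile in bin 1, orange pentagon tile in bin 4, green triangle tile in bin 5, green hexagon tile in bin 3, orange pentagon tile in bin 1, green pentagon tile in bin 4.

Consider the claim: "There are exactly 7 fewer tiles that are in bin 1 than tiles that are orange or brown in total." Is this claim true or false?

There are 2 tiles in bin 1.
There are 10 tiles that are orange or brown.
The claim requires 10 − 2 (= 8) to equal 7, which does not hold.

False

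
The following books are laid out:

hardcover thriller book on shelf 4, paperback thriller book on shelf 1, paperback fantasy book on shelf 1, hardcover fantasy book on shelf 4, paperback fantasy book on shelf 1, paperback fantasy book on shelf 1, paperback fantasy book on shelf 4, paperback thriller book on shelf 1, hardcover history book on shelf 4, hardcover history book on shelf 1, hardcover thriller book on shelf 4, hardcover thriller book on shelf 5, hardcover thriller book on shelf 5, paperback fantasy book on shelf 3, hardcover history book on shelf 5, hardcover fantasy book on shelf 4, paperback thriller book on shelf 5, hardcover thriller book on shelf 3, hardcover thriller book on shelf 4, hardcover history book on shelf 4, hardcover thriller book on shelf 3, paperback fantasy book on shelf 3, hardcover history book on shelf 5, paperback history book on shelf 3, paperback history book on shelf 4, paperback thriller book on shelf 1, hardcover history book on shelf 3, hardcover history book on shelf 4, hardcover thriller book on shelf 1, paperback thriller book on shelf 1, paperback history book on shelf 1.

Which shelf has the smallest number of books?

shelf 5

Counts by shelf: shelf 1→10, shelf 4→10, shelf 3→6, shelf 5→5.
The minimum is 5, held uniquely by shelf 5.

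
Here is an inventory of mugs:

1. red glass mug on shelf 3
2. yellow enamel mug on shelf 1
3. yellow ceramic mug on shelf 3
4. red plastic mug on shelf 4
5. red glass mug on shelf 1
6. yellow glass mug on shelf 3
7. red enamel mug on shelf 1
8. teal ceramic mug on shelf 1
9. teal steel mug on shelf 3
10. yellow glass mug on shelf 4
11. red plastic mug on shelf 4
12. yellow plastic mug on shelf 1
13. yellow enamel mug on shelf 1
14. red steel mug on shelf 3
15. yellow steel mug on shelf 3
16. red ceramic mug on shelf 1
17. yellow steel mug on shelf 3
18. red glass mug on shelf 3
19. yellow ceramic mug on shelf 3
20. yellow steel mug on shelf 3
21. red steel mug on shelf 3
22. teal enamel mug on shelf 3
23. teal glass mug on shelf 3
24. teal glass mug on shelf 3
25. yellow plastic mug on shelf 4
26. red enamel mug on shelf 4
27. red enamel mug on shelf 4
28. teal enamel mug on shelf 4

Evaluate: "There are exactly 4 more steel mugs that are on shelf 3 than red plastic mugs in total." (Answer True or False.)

True

|steel mugs on shelf 3| = 6.
|red plastic mugs| = 2.
The claim requires 6 − 2 (= 4) to equal 4, which holds.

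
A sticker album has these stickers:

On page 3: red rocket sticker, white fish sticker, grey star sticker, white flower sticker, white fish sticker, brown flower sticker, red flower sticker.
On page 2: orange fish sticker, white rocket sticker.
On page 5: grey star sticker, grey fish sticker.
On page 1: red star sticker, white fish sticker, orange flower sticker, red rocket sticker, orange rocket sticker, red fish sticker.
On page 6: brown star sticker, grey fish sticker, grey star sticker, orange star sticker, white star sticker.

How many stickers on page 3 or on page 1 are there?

on page 1: 6; on page 3: 7; together 6 + 7 = 13.

13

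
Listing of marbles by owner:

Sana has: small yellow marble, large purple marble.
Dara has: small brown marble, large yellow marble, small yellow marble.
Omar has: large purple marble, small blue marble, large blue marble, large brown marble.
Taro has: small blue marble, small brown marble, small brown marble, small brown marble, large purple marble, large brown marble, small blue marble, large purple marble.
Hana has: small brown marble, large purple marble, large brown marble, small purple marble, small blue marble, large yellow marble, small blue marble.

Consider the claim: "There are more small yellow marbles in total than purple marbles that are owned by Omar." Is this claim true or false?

small yellow marbles: 2.
purple marbles owned by Omar: 1.
The claim requires 2 > 1, which holds.

True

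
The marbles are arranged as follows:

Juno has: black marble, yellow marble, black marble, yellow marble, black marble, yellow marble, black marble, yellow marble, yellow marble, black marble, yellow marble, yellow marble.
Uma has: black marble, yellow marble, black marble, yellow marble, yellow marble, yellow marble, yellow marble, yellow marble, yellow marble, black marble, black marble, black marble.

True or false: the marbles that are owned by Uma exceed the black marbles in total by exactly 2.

|marbles owned by Uma| = 12.
|black marbles| = 10.
The claim requires 12 − 10 (= 2) to equal 2, which holds.

True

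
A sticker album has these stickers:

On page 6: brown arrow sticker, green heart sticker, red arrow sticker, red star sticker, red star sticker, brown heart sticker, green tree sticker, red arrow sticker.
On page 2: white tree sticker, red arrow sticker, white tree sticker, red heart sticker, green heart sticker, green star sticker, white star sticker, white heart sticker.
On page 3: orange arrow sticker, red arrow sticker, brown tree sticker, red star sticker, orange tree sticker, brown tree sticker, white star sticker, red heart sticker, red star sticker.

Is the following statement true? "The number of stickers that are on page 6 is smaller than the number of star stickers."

stickers on page 6: 8.
star stickers: 7.
The claim requires 8 < 7, which does not hold.

False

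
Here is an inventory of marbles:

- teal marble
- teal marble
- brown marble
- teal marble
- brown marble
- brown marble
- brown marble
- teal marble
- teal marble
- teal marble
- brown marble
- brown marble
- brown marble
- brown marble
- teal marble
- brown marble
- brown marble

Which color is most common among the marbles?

brown

Counts by color: brown 10, teal 7.
The maximum is 10, held uniquely by brown.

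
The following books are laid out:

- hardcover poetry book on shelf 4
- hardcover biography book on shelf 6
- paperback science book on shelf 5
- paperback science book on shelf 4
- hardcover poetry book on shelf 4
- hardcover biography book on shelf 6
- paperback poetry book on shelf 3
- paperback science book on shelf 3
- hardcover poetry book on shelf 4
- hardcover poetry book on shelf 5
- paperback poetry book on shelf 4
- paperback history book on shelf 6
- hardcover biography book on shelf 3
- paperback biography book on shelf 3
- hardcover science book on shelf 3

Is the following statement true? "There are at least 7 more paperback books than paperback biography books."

False

|paperback books| = 7.
|paperback biography books| = 1.
The claim requires 7 − 1 = 6 ≥ 7, which does not hold.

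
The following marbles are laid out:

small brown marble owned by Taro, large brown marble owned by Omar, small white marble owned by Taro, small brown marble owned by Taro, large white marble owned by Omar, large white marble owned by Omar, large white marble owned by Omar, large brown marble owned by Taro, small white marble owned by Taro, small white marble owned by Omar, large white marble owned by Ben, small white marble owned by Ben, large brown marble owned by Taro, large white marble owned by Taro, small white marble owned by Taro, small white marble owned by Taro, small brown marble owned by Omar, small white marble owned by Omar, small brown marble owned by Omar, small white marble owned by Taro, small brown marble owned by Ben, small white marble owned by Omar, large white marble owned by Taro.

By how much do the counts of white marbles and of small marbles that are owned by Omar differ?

10

white marbles: 15. small marbles owned by Omar: 5.
|15 − 5| = 15 − 5 = 10.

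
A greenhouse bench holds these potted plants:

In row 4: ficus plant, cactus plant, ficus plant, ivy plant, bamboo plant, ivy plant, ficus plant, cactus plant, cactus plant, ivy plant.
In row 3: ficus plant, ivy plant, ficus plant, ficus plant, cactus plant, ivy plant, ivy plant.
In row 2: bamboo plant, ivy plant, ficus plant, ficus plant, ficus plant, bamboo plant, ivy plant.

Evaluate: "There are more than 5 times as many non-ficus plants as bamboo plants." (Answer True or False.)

False

There are 15 non-ficus plants.
There are 3 bamboo plants.
The claim requires 15 > 5 × 3 = 15, which does not hold.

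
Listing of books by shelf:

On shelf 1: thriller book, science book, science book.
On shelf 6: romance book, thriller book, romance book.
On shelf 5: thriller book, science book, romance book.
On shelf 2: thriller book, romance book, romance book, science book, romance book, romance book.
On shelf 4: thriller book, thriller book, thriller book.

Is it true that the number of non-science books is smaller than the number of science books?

There are 14 non-science books.
There are 4 science books.
The claim requires 14 < 4, which does not hold.

False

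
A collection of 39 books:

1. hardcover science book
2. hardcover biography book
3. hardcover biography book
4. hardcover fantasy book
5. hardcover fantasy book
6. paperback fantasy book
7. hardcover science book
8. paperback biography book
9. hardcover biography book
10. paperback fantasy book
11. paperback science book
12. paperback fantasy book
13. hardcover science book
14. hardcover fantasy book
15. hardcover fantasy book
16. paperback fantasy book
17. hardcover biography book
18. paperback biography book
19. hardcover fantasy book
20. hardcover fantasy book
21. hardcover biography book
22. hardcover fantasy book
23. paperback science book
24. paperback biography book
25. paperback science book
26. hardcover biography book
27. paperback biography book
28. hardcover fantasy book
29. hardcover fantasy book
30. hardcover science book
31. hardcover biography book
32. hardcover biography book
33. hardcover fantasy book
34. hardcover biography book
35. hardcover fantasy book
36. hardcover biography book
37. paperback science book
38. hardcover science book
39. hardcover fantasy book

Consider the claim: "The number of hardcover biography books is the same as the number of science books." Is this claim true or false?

False

|hardcover biography books| = 10.
|science books| = 9.
The claim requires 10 = 9, which does not hold.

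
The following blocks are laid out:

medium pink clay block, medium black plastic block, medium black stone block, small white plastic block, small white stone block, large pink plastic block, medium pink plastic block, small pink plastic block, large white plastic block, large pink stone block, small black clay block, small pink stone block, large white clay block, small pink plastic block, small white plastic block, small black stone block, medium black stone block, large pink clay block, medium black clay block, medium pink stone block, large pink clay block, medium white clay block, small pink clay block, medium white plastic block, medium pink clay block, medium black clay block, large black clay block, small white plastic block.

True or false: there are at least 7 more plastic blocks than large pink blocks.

|plastic blocks| = 10.
|large pink blocks| = 4.
The claim requires 10 − 4 = 6 ≥ 7, which does not hold.

False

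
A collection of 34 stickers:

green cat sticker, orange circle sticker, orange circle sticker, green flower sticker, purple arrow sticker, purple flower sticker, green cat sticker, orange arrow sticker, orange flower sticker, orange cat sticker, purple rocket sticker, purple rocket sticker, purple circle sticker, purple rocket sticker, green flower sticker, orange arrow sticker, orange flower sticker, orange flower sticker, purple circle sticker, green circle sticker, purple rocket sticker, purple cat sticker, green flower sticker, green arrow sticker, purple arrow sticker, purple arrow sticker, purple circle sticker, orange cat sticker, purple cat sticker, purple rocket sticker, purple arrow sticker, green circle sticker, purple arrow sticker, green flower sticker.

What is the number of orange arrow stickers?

2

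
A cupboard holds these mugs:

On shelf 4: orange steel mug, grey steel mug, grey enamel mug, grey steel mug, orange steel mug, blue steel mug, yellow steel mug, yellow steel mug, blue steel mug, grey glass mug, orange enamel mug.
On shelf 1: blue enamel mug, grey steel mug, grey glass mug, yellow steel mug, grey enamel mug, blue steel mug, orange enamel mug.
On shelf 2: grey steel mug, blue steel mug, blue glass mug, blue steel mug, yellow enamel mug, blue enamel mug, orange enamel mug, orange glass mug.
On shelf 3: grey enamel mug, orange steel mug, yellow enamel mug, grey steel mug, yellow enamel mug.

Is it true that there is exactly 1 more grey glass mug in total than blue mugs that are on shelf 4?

grey glass mugs: 2.
blue mugs on shelf 4: 2.
The claim requires 2 − 2 (= 0) to equal 1, which does not hold.

False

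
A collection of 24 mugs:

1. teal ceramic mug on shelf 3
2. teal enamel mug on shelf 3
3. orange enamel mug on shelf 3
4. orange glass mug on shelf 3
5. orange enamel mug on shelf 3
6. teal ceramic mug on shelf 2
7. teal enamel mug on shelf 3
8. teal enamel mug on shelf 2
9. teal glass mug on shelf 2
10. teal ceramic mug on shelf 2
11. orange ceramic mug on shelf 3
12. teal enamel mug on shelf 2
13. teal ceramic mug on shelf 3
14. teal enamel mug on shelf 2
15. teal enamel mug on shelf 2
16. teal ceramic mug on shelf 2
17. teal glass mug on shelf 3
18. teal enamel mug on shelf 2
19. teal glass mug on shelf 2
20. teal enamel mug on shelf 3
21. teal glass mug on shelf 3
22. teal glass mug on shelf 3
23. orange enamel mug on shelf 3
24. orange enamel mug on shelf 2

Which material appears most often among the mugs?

Counts by material: enamel 12, ceramic 6, glass 6.
The maximum is 12, held uniquely by enamel.

enamel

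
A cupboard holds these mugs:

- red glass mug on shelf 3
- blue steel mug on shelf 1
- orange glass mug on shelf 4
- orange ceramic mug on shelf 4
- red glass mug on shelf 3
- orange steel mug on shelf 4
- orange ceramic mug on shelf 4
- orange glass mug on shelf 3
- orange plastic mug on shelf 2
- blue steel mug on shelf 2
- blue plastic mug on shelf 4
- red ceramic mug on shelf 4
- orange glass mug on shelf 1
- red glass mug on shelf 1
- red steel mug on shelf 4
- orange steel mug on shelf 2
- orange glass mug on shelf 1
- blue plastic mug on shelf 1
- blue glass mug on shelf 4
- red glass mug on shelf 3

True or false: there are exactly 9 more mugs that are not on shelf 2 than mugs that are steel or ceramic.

True

mugs that are not on shelf 2: 17.
mugs that are steel or ceramic: 8.
The claim requires 17 − 8 (= 9) to equal 9, which holds.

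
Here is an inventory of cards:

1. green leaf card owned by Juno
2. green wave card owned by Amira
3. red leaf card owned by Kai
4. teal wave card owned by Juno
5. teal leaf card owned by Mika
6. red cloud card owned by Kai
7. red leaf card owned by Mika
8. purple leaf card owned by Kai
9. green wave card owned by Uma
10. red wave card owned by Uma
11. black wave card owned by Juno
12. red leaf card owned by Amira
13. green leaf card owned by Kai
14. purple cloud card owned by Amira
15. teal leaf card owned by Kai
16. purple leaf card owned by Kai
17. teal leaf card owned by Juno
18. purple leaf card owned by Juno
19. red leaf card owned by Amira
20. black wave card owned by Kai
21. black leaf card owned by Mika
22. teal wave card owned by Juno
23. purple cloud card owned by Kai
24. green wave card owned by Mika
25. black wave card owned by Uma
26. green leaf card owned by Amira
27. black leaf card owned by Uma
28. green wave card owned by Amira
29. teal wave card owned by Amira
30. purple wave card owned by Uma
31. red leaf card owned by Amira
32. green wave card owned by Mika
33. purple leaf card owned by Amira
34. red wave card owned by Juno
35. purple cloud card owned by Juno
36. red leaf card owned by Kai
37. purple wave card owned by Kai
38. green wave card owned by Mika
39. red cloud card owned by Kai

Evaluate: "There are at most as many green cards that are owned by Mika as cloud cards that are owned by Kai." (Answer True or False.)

True

|green cards owned by Mika| = 3.
|cloud cards owned by Kai| = 3.
The claim requires 3 ≤ 3, which holds.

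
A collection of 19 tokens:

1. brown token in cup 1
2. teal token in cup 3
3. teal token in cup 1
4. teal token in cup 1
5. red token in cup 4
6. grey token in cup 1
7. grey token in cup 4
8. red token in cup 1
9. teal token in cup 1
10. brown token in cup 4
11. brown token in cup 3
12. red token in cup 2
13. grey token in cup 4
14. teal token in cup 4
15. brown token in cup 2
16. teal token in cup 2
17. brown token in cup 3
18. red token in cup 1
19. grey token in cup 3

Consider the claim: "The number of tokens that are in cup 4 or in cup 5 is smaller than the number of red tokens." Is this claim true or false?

False

tokens in cup 4 or in cup 5: 5.
red tokens: 4.
The claim requires 5 < 4, which does not hold.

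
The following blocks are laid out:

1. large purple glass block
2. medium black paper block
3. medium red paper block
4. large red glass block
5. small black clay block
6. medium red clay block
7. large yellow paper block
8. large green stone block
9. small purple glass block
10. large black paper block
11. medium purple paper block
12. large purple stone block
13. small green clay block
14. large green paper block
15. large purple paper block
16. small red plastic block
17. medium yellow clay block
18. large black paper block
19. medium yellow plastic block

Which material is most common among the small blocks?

clay

Counts by material (restricted to small blocks): clay 2, plastic 1, glass 1.
The maximum is 2, held uniquely by clay.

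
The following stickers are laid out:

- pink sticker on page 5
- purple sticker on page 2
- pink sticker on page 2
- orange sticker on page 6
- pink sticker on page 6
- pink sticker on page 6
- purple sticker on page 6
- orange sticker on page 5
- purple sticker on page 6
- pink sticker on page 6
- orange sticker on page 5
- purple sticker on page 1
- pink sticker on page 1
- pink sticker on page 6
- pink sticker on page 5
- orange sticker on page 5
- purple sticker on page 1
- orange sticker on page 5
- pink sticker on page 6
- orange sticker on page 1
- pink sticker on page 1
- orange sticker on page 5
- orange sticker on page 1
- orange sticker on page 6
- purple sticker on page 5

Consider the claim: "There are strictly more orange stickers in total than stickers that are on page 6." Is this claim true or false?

There are 9 orange stickers.
There are 9 stickers on page 6.
The claim requires 9 > 9, which does not hold.

False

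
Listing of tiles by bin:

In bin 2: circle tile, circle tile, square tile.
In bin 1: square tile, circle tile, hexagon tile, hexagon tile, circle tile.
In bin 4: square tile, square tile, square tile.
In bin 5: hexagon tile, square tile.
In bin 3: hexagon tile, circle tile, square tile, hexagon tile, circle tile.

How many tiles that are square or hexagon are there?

12

hexagon: 5; square: 7; together 5 + 7 = 12.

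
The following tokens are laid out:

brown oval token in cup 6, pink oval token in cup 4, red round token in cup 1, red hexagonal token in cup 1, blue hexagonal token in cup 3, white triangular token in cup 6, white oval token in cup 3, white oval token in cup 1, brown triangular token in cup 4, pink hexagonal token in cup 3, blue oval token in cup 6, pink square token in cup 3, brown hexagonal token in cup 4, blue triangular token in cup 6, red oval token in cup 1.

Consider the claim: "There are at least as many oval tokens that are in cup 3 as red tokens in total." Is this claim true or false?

oval tokens in cup 3: 1.
red tokens: 3.
The claim requires 1 ≥ 3, which does not hold.

False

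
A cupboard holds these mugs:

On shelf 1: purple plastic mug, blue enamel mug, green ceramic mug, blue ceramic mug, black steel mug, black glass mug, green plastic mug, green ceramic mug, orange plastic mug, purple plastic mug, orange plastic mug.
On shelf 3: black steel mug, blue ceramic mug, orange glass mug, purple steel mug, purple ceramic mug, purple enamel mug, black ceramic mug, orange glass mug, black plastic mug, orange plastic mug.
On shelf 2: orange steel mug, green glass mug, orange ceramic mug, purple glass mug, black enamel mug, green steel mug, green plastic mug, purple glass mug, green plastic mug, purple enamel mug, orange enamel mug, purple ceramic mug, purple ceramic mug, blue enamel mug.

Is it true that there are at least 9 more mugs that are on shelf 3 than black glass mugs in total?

True

|mugs on shelf 3| = 10.
|black glass mugs| = 1.
The claim requires 10 − 1 = 9 ≥ 9, which holds.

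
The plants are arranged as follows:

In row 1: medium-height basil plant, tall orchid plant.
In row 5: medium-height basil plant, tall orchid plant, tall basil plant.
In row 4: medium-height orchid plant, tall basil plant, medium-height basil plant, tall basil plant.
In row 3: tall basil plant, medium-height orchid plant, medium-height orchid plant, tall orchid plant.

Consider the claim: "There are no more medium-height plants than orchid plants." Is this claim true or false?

True

medium-height plants: 6.
orchid plants: 6.
The claim requires 6 ≤ 6, which holds.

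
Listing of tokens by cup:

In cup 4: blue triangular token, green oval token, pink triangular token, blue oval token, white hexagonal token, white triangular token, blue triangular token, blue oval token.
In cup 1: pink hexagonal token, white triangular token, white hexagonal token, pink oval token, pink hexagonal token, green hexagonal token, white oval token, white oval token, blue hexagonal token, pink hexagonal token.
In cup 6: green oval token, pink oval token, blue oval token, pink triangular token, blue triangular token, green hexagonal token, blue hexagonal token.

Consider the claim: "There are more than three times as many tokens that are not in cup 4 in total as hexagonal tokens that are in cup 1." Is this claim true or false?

There are 17 tokens that are not in cup 4.
There are 6 hexagonal tokens in cup 1.
The claim requires 17 > 3 × 6 = 18, which does not hold.

False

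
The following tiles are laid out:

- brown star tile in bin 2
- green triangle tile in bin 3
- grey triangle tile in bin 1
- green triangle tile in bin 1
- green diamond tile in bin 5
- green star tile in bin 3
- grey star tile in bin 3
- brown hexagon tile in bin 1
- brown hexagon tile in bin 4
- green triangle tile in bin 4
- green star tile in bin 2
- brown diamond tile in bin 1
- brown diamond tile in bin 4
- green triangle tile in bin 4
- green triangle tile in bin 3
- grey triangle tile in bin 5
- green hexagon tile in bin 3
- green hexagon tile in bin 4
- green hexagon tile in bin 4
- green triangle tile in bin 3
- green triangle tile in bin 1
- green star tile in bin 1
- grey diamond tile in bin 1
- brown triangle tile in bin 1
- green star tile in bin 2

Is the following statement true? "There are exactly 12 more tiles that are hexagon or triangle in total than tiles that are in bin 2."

True

There are 15 tiles that are hexagon or triangle.
There are 3 tiles in bin 2.
The claim requires 15 − 3 (= 12) to equal 12, which holds.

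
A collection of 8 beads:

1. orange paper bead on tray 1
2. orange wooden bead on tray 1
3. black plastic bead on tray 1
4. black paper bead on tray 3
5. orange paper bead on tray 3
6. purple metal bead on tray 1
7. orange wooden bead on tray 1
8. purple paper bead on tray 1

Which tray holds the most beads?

Counts by tray: tray 1→6, tray 3→2.
The maximum is 6, held uniquely by tray 1.

tray 1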